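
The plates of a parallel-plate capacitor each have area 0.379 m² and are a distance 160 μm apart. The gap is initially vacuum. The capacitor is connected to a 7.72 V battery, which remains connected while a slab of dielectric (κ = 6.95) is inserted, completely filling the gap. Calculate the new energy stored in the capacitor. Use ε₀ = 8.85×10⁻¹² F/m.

Initially C₁ = ε₀A/d = 8.85×10⁻¹² × 0.379 / 1.60×10⁻⁴ = 2.10×10⁻⁸ F.
U₁ = 6.25×10⁻⁷ J.
Battery connected ⇒ V is held fixed. C₂ = 6.95 C₁ and U = ½CV², so U₂/U₁ = C₂/C₁ = 6.95.
U₂ = 6.95 × 6.25×10⁻⁷ = 4.34×10⁻⁶ J.

4.34 μJ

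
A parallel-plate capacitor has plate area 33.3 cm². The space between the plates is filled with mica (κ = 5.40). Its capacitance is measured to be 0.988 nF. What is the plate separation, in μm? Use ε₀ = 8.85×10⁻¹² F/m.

A = 33.3 cm² = 3.33×10⁻³ m².
d = κε₀A/C = 5.40 × 8.85×10⁻¹² × 3.33×10⁻³ / 9.88×10⁻¹⁰ = 1.61×10⁻⁴ m.

161 μm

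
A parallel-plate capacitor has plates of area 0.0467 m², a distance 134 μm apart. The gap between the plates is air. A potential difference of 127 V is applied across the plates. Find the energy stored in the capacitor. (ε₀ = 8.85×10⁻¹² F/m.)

C = ε₀A/d = 8.85×10⁻¹² × 4.67×10⁻² / 1.34×10⁻⁴ = 3.08×10⁻⁹ F.
U = ½CV² = ½ × 3.08×10⁻⁹ × (127)² = 2.49×10⁻⁵ J.

U ≈ 24.9 μJ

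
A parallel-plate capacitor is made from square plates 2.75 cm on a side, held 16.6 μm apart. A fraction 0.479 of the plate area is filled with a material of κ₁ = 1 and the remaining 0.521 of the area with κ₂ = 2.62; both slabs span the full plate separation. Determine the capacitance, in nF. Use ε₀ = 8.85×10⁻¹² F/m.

A = (2.75 cm)² = 7.56×10⁻⁴ m².
Side-by-side slabs ⇒ two capacitors in parallel, each spanning the full gap.
C₁ = κ₁ε₀A₁/d = 1.00 × 8.85×10⁻¹² × 3.62×10⁻⁴ / 1.66×10⁻⁵ = 1.93×10⁻¹⁰ F.
C₂ = κ₂ε₀A₂/d = 2.62 × 8.85×10⁻¹² × 3.94×10⁻⁴ / 1.66×10⁻⁵ = 5.50×10⁻¹⁰ F.
C = C₁ + C₂ = 7.43×10⁻¹⁰ F.

0.743 nF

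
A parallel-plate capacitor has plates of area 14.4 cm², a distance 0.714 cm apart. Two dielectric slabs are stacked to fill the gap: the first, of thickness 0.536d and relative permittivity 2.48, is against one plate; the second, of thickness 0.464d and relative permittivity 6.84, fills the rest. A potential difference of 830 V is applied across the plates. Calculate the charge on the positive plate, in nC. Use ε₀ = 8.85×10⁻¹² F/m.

5.22 nC

A = 14.4 cm² = 1.44×10⁻³ m².
Stacked slabs ⇒ two capacitors in series, each with the full plate area.
C₁ = κ₁ε₀A/d₁ = 2.48 × 8.85×10⁻¹² × 1.44×10⁻³ / 3.83×10⁻³ = 8.26×10⁻¹² F.
C₂ = κ₂ε₀A/d₂ = 6.84 × 8.85×10⁻¹² × 1.44×10⁻³ / 3.31×10⁻³ = 2.63×10⁻¹¹ F.
C = (1/C₁ + 1/C₂)⁻¹ = 6.29×10⁻¹² F.
Q = CV = 6.29×10⁻¹² × 830 = 5.22×10⁻⁹ C.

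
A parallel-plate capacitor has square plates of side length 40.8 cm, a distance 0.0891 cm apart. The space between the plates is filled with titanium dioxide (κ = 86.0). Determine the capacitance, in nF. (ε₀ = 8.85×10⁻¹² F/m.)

C ≈ 142 nF

A = (40.8 cm)² = 0.166 m².
C = κε₀A/d = 86.0 × 8.85×10⁻¹² × 0.166 / 8.91×10⁻⁴ = 1.42×10⁻⁷ F.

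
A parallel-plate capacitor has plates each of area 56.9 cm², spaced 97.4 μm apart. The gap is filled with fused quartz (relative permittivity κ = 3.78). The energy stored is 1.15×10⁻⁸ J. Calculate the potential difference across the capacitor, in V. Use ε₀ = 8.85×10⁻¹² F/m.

A = 56.9 cm² = 5.69×10⁻³ m².
C = κε₀A/d = 3.78 × 8.85×10⁻¹² × 5.69×10⁻³ / 9.74×10⁻⁵ = 1.95×10⁻⁹ F.
V = √(2U/C) = √(2 × 1.15×10⁻⁸ / 1.95×10⁻⁹) = 3.43 V.

V ≈ 3.43 V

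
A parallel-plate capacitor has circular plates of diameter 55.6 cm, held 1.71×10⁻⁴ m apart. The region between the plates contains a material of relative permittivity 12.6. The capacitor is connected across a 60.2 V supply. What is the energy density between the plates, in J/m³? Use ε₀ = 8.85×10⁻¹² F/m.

u ≈ 6.91 J/m³

E = V/d = 60.2 / 1.71×10⁻⁴ = 3.52×10⁵ V/m.
u = ½κε₀E² = ½ × 12.6 × 8.85×10⁻¹² × (3.52×10⁵)² = 6.91 J/m³.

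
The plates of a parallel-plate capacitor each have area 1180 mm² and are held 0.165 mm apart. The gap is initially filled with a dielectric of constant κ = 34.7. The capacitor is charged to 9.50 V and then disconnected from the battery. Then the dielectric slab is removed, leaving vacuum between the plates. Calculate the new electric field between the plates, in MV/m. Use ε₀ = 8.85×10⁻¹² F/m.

E ≈ 2.00 MV/m

A = 1180 mm² = 1.18×10⁻³ m².
Initially C₁ = κε₀A/d = 34.7 × 8.85×10⁻¹² × 1.18×10⁻³ / 1.65×10⁻⁴ = 2.20×10⁻⁹ F.
E₁ = 5.76×10⁴ V/m.
Isolated ⇒ Q is held fixed. V₂ = Q/C₂ = V₁/0.0288; E = V/d, so E₂/E₁ = (V₂/V₁)(d₁/d₂) = 34.7.
E₂ = 34.7 × 5.76×10⁴ = 2.00×10⁶ V/m.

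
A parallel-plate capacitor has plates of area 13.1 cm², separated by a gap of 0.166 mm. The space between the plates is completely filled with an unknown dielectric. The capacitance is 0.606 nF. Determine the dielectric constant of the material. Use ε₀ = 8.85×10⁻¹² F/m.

A = 13.1 cm² = 1.31×10⁻³ m².
κ = Cd/(ε₀A) = 6.06×10⁻¹⁰ × 1.66×10⁻⁴ / (8.85×10⁻¹² × 1.31×10⁻³) = 8.68.

κ ≈ 8.68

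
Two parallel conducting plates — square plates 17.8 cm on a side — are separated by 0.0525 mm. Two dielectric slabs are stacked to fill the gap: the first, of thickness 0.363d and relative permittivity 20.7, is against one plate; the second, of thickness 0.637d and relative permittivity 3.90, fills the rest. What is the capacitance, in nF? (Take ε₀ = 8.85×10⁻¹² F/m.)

29.5 nF

A = (17.8 cm)² = 3.17×10⁻² m².
Stacked slabs ⇒ two capacitors in series, each with the full plate area.
C₁ = κ₁ε₀A/d₁ = 20.7 × 8.85×10⁻¹² × 3.17×10⁻² / 1.91×10⁻⁵ = 3.05×10⁻⁷ F.
C₂ = κ₂ε₀A/d₂ = 3.90 × 8.85×10⁻¹² × 3.17×10⁻² / 3.34×10⁻⁵ = 3.27×10⁻⁸ F.
C = (1/C₁ + 1/C₂)⁻¹ = 2.95×10⁻⁸ F.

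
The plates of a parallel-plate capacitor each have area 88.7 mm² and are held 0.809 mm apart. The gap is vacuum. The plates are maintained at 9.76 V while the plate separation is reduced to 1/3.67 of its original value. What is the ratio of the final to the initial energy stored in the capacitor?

U₂/U₁ ≈ 3.67

Battery connected ⇒ V is held fixed.
C₂ = 3.67 C₁ and U = ½CV², so U₂/U₁ = C₂/C₁ = 3.67.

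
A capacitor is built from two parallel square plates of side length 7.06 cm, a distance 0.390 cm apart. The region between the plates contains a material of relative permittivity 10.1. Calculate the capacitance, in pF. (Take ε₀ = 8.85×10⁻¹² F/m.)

114 pF

A = (7.06 cm)² = 4.98×10⁻³ m².
C = κε₀A/d = 10.1 × 8.85×10⁻¹² × 4.98×10⁻³ / 3.90×10⁻³ = 1.14×10⁻¹⁰ F.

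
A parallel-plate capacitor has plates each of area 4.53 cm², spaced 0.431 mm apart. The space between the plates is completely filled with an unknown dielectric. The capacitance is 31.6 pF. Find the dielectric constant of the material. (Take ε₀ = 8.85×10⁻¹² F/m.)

3.40

A = 4.53 cm² = 4.53×10⁻⁴ m².
κ = Cd/(ε₀A) = 3.16×10⁻¹¹ × 4.31×10⁻⁴ / (8.85×10⁻¹² × 4.53×10⁻⁴) = 3.40.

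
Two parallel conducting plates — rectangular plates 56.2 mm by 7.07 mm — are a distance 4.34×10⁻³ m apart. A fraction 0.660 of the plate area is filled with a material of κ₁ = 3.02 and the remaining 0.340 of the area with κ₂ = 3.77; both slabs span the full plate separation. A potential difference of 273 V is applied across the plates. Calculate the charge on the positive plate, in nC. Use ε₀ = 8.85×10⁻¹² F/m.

A = 56.2 × 7.07 mm² = 3.97×10⁻⁴ m².
Side-by-side slabs ⇒ two capacitors in parallel, each spanning the full gap.
C₁ = κ₁ε₀A₁/d = 3.02 × 8.85×10⁻¹² × 2.62×10⁻⁴ / 4.34×10⁻³ = 1.61×10⁻¹² F.
C₂ = κ₂ε₀A₂/d = 3.77 × 8.85×10⁻¹² × 1.35×10⁻⁴ / 4.34×10⁻³ = 1.04×10⁻¹² F.
C = C₁ + C₂ = 2.65×10⁻¹² F.
Q = CV = 2.65×10⁻¹² × 273 = 7.24×10⁻¹⁰ C.

Q ≈ 0.724 nC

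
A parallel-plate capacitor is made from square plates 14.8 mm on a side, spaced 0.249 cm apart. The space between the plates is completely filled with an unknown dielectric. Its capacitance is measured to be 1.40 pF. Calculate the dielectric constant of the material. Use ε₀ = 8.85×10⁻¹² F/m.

A = (14.8 mm)² = 2.19×10⁻⁴ m².
κ = Cd/(ε₀A) = 1.40×10⁻¹² × 2.49×10⁻³ / (8.85×10⁻¹² × 2.19×10⁻⁴) = 1.80.

1.80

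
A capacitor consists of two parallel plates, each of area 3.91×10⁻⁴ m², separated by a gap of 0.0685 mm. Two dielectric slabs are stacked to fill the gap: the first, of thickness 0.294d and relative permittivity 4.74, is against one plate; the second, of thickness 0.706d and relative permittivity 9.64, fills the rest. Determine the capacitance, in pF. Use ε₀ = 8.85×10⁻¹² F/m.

373 pF

Stacked slabs ⇒ two capacitors in series, each with the full plate area.
C₁ = κ₁ε₀A/d₁ = 4.74 × 8.85×10⁻¹² × 3.91×10⁻⁴ / 2.01×10⁻⁵ = 8.14×10⁻¹⁰ F.
C₂ = κ₂ε₀A/d₂ = 9.64 × 8.85×10⁻¹² × 3.91×10⁻⁴ / 4.84×10⁻⁵ = 6.90×10⁻¹⁰ F.
C = (1/C₁ + 1/C₂)⁻¹ = 3.73×10⁻¹⁰ F.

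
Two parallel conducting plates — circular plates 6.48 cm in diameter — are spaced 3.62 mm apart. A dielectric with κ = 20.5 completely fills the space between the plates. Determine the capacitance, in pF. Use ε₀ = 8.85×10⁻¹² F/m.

A = π(6.48/2 cm)² = 3.30×10⁻³ m².
C = κε₀A/d = 20.5 × 8.85×10⁻¹² × 3.30×10⁻³ / 3.62×10⁻³ = 1.65×10⁻¹⁰ F.

C ≈ 165 pF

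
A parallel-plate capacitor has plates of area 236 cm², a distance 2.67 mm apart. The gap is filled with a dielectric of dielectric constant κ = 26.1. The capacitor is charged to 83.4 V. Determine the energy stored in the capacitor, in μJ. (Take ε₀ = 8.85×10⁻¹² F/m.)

A = 236 cm² = 2.36×10⁻² m².
C = κε₀A/d = 26.1 × 8.85×10⁻¹² × 2.36×10⁻² / 2.67×10⁻³ = 2.04×10⁻⁹ F.
U = ½CV² = ½ × 2.04×10⁻⁹ × (83.4)² = 7.10×10⁻⁶ J.

U ≈ 7.10 μJ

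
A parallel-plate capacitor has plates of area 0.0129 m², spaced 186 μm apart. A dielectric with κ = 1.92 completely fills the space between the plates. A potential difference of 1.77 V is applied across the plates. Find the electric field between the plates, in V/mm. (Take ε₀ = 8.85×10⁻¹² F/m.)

E ≈ 9.52 V/mm

E = V/d = 1.77 / 1.86×10⁻⁴ = 9.52×10³ V/m.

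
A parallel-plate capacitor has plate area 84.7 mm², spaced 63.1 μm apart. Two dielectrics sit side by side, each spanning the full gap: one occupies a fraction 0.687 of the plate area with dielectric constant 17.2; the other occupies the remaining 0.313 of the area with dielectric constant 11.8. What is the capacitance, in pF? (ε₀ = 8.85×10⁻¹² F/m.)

C ≈ 184 pF

A = 84.7 mm² = 8.47×10⁻⁵ m².
Side-by-side slabs ⇒ two capacitors in parallel, each spanning the full gap.
C₁ = κ₁ε₀A₁/d = 17.2 × 8.85×10⁻¹² × 5.82×10⁻⁵ / 6.31×10⁻⁵ = 1.40×10⁻¹⁰ F.
C₂ = κ₂ε₀A₂/d = 11.8 × 8.85×10⁻¹² × 2.65×10⁻⁵ / 6.31×10⁻⁵ = 4.39×10⁻¹¹ F.
C = C₁ + C₂ = 1.84×10⁻¹⁰ F.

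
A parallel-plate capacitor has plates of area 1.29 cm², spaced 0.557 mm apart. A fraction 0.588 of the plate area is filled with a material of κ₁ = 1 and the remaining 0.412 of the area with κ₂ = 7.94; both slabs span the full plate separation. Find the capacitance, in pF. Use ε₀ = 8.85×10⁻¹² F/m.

A = 1.29 cm² = 1.29×10⁻⁴ m².
Side-by-side slabs ⇒ two capacitors in parallel, each spanning the full gap.
C₁ = κ₁ε₀A₁/d = 1.00 × 8.85×10⁻¹² × 7.59×10⁻⁵ / 5.57×10⁻⁴ = 1.21×10⁻¹² F.
C₂ = κ₂ε₀A₂/d = 7.94 × 8.85×10⁻¹² × 5.31×10⁻⁵ / 5.57×10⁻⁴ = 6.70×10⁻¹² F.
C = C₁ + C₂ = 7.91×10⁻¹² F.

C ≈ 7.91 pF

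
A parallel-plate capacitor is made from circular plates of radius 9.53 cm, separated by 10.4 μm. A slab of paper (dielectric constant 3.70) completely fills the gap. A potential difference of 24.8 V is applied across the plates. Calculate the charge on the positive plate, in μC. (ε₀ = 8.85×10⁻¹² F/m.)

A = π(9.53 cm)² = 2.85×10⁻² m².
C = κε₀A/d = 3.70 × 8.85×10⁻¹² × 2.85×10⁻² / 1.04×10⁻⁵ = 8.98×10⁻⁸ F.
Q = CV = 8.98×10⁻⁸ × 24.8 = 2.23×10⁻⁶ C.

2.23 μC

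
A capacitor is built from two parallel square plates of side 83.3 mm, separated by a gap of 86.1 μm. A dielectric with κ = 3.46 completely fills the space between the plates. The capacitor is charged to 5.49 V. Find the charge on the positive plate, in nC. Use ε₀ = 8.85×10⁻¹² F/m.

A = (83.3 mm)² = 6.94×10⁻³ m².
C = κε₀A/d = 3.46 × 8.85×10⁻¹² × 6.94×10⁻³ / 8.61×10⁻⁵ = 2.47×10⁻⁹ F.
Q = CV = 2.47×10⁻⁹ × 5.49 = 1.35×10⁻⁸ C.

13.5 nC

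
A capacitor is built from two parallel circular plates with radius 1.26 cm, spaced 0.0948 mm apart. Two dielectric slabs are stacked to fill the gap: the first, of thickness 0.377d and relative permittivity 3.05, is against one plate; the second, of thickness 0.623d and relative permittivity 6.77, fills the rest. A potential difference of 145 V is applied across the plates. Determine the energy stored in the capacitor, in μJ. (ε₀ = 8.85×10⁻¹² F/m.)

U ≈ 2.27 μJ

A = π(1.26 cm)² = 4.99×10⁻⁴ m².
Stacked slabs ⇒ two capacitors in series, each with the full plate area.
C₁ = κ₁ε₀A/d₁ = 3.05 × 8.85×10⁻¹² × 4.99×10⁻⁴ / 3.57×10⁻⁵ = 3.77×10⁻¹⁰ F.
C₂ = κ₂ε₀A/d₂ = 6.77 × 8.85×10⁻¹² × 4.99×10⁻⁴ / 5.91×10⁻⁵ = 5.06×10⁻¹⁰ F.
C = (1/C₁ + 1/C₂)⁻¹ = 2.16×10⁻¹⁰ F.
U = ½CV² = ½ × 2.16×10⁻¹⁰ × (145)² = 2.27×10⁻⁶ J.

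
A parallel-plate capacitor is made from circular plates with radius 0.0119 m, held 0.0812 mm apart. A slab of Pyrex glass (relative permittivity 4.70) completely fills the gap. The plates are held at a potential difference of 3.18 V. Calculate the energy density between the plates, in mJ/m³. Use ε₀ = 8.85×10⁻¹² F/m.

E = V/d = 3.18 / 8.12×10⁻⁵ = 3.92×10⁴ V/m.
u = ½κε₀E² = ½ × 4.70 × 8.85×10⁻¹² × (3.92×10⁴)² = 3.19×10⁻² J/m³.

31.9 mJ/m³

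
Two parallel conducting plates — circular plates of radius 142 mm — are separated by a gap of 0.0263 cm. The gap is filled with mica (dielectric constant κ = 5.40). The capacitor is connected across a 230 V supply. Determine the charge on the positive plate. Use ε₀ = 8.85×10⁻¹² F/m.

Q ≈ 2.65 μC

A = π(142 mm)² = 6.33×10⁻² m².
C = κε₀A/d = 5.40 × 8.85×10⁻¹² × 6.33×10⁻² / 2.63×10⁻⁴ = 1.15×10⁻⁸ F.
Q = CV = 1.15×10⁻⁸ × 230 = 2.65×10⁻⁶ C.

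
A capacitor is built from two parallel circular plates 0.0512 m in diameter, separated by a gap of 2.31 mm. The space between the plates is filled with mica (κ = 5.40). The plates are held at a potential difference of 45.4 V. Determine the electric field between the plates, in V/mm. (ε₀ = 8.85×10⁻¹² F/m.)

E = V/d = 45.4 / 2.31×10⁻³ = 1.97×10⁴ V/m.

E ≈ 19.7 V/mm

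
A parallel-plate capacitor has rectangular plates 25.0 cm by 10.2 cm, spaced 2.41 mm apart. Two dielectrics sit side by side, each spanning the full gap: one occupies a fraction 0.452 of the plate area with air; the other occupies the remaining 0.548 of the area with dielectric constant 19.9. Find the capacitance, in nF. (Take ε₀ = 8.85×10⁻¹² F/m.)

A = 25.0 × 10.2 cm² = 2.55×10⁻² m².
Side-by-side slabs ⇒ two capacitors in parallel, each spanning the full gap.
C₁ = κ₁ε₀A₁/d = 1.00 × 8.85×10⁻¹² × 1.15×10⁻² / 2.41×10⁻³ = 4.23×10⁻¹¹ F.
C₂ = κ₂ε₀A₂/d = 19.9 × 8.85×10⁻¹² × 1.40×10⁻² / 2.41×10⁻³ = 1.02×10⁻⁹ F.
C = C₁ + C₂ = 1.06×10⁻⁹ F.

1.06 nF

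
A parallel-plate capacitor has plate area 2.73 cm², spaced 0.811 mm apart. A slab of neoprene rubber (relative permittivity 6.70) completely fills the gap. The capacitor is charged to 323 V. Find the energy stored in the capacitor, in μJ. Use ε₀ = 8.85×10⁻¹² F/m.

A = 2.73 cm² = 2.73×10⁻⁴ m².
C = κε₀A/d = 6.70 × 8.85×10⁻¹² × 2.73×10⁻⁴ / 8.11×10⁻⁴ = 2.00×10⁻¹¹ F.
U = ½CV² = ½ × 2.00×10⁻¹¹ × (323)² = 1.04×10⁻⁶ J.

1.04 μJ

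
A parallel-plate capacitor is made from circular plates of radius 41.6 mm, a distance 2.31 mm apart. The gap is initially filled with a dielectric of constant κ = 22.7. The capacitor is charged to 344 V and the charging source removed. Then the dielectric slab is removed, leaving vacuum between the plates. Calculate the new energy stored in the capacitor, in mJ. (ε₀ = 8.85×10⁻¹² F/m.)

A = π(41.6 mm)² = 5.44×10⁻³ m².
Initially C₁ = κε₀A/d = 22.7 × 8.85×10⁻¹² × 5.44×10⁻³ / 2.31×10⁻³ = 4.73×10⁻¹⁰ F.
U₁ = 2.80×10⁻⁵ J.
Isolated ⇒ Q is held fixed. C₂ = 0.0441 C₁ and U = Q²/(2C), so U₂/U₁ = C₁/C₂ = 22.7.
U₂ = 22.7 × 2.80×10⁻⁵ = 6.35×10⁻⁴ J.

0.635 mJ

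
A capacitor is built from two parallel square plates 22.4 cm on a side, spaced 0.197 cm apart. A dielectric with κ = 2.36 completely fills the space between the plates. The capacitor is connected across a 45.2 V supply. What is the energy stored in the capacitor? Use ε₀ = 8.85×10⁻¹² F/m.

A = (22.4 cm)² = 5.02×10⁻² m².
C = κε₀A/d = 2.36 × 8.85×10⁻¹² × 5.02×10⁻² / 1.97×10⁻³ = 5.32×10⁻¹⁰ F.
U = ½CV² = ½ × 5.32×10⁻¹⁰ × (45.2)² = 5.43×10⁻⁷ J.

0.543 μJ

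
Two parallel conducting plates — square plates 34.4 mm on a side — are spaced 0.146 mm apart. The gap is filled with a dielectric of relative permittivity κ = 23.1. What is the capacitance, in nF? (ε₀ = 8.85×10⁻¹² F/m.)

1.66 nF

A = (34.4 mm)² = 1.18×10⁻³ m².
C = κε₀A/d = 23.1 × 8.85×10⁻¹² × 1.18×10⁻³ / 1.46×10⁻⁴ = 1.66×10⁻⁹ F.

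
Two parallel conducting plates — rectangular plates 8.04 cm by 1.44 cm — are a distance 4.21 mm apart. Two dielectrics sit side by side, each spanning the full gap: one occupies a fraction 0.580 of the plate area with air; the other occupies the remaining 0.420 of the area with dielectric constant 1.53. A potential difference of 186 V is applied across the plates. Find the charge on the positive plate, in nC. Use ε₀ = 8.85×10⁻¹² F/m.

A = 8.04 × 1.44 cm² = 1.16×10⁻³ m².
Side-by-side slabs ⇒ two capacitors in parallel, each spanning the full gap.
C₁ = κ₁ε₀A₁/d = 1.00 × 8.85×10⁻¹² × 6.72×10⁻⁴ / 4.21×10⁻³ = 1.41×10⁻¹² F.
C₂ = κ₂ε₀A₂/d = 1.53 × 8.85×10⁻¹² × 4.86×10⁻⁴ / 4.21×10⁻³ = 1.56×10⁻¹² F.
C = C₁ + C₂ = 2.98×10⁻¹² F.
Q = CV = 2.98×10⁻¹² × 186 = 5.53×10⁻¹⁰ C.

0.553 nC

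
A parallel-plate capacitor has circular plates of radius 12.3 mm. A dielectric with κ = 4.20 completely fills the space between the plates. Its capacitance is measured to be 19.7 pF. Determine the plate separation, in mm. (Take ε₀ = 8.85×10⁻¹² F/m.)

A = π(12.3 mm)² = 4.75×10⁻⁴ m².
d = κε₀A/C = 4.20 × 8.85×10⁻¹² × 4.75×10⁻⁴ / 1.97×10⁻¹¹ = 8.97×10⁻⁴ m.

d ≈ 0.897 mm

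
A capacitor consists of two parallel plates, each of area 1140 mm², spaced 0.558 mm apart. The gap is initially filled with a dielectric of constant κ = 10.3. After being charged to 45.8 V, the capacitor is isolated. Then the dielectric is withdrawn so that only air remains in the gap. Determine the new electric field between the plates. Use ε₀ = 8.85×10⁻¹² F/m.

E ≈ 0.845 MV/m

A = 1140 mm² = 1.14×10⁻³ m².
Initially C₁ = κε₀A/d = 10.3 × 8.85×10⁻¹² × 1.14×10⁻³ / 5.58×10⁻⁴ = 1.86×10⁻¹⁰ F.
E₁ = 8.21×10⁴ V/m.
Isolated ⇒ Q is held fixed. V₂ = Q/C₂ = V₁/0.0971; E = V/d, so E₂/E₁ = (V₂/V₁)(d₁/d₂) = 10.3.
E₂ = 10.3 × 8.21×10⁴ = 8.45×10⁵ V/m.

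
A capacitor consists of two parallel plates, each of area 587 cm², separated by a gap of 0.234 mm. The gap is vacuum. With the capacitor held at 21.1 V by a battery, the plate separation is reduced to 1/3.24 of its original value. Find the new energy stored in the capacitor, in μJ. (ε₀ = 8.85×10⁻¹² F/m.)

1.60 μJ

A = 587 cm² = 5.87×10⁻² m².
Initially C₁ = ε₀A/d = 8.85×10⁻¹² × 5.87×10⁻² / 2.34×10⁻⁴ = 2.22×10⁻⁹ F.
U₁ = 4.94×10⁻⁷ J.
Battery connected ⇒ V is held fixed. C₂ = 3.24 C₁ and U = ½CV², so U₂/U₁ = C₂/C₁ = 3.24.
U₂ = 3.24 × 4.94×10⁻⁷ = 1.60×10⁻⁶ J.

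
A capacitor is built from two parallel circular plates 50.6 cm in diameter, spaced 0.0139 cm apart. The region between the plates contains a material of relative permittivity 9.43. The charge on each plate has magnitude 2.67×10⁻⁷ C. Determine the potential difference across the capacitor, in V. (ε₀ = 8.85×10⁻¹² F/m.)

V ≈ 2.21 V

A = π(50.6/2 cm)² = 0.201 m².
C = κε₀A/d = 9.43 × 8.85×10⁻¹² × 0.201 / 1.39×10⁻⁴ = 1.21×10⁻⁷ F.
V = Q/C = 2.67×10⁻⁷ / 1.21×10⁻⁷ = 2.21 V.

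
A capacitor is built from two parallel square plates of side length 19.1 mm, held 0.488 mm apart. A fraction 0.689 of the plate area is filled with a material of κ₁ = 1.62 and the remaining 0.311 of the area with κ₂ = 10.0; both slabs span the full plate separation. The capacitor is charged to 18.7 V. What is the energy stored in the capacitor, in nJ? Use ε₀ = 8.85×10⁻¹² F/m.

A = (19.1 mm)² = 3.65×10⁻⁴ m².
Side-by-side slabs ⇒ two capacitors in parallel, each spanning the full gap.
C₁ = κ₁ε₀A₁/d = 1.62 × 8.85×10⁻¹² × 2.51×10⁻⁴ / 4.88×10⁻⁴ = 7.38×10⁻¹² F.
C₂ = κ₂ε₀A₂/d = 10.0 × 8.85×10⁻¹² × 1.13×10⁻⁴ / 4.88×10⁻⁴ = 2.06×10⁻¹¹ F.
C = C₁ + C₂ = 2.80×10⁻¹¹ F.
U = ½CV² = ½ × 2.80×10⁻¹¹ × (18.7)² = 4.89×10⁻⁹ J.

U ≈ 4.89 nJ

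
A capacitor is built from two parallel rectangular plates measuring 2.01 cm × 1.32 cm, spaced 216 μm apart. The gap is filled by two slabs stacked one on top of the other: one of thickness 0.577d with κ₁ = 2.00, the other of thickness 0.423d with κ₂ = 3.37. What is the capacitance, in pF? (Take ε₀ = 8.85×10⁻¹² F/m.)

A = 2.01 × 1.32 cm² = 2.65×10⁻⁴ m².
Stacked slabs ⇒ two capacitors in series, each with the full plate area.
C₁ = κ₁ε₀A/d₁ = 2.00 × 8.85×10⁻¹² × 2.65×10⁻⁴ / 1.25×10⁻⁴ = 3.77×10⁻¹¹ F.
C₂ = κ₂ε₀A/d₂ = 3.37 × 8.85×10⁻¹² × 2.65×10⁻⁴ / 9.14×10⁻⁵ = 8.66×10⁻¹¹ F.
C = (1/C₁ + 1/C₂)⁻¹ = 2.63×10⁻¹¹ F.

26.3 pF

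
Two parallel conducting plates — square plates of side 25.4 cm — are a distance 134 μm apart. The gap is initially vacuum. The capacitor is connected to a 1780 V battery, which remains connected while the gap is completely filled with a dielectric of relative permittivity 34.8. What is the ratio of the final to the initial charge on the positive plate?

Battery connected ⇒ V is held fixed.
C₂ = 34.8 C₁ and Q = CV, so Q₂/Q₁ = C₂/C₁ = 34.8.

34.8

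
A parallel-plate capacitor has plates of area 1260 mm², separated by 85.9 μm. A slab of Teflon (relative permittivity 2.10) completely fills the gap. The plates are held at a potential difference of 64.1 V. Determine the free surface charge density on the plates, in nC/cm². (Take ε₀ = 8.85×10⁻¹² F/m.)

A = 1260 mm² = 1.26×10⁻³ m².
C = κε₀A/d = 2.10 × 8.85×10⁻¹² × 1.26×10⁻³ / 8.59×10⁻⁵ = 2.73×10⁻¹⁰ F.
σ = Q/A = CV/A = 2.73×10⁻¹⁰ × 64.1 / 1.26×10⁻³ = 1.39×10⁻⁵ C/m².

σ ≈ 1.39 nC/cm²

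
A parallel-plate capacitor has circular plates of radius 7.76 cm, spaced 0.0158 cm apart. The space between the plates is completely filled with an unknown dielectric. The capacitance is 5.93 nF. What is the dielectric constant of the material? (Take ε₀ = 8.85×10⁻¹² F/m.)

5.60

A = π(7.76 cm)² = 1.89×10⁻² m².
κ = Cd/(ε₀A) = 5.93×10⁻⁹ × 1.58×10⁻⁴ / (8.85×10⁻¹² × 1.89×10⁻²) = 5.60.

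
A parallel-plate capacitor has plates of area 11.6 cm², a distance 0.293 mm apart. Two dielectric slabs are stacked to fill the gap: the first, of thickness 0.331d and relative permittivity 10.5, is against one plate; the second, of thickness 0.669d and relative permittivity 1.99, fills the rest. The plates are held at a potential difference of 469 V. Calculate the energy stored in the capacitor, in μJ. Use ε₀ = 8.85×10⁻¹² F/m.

A = 11.6 cm² = 1.16×10⁻³ m².
Stacked slabs ⇒ two capacitors in series, each with the full plate area.
C₁ = κ₁ε₀A/d₁ = 10.5 × 8.85×10⁻¹² × 1.16×10⁻³ / 9.70×10⁻⁵ = 1.11×10⁻⁹ F.
C₂ = κ₂ε₀A/d₂ = 1.99 × 8.85×10⁻¹² × 1.16×10⁻³ / 1.96×10⁻⁴ = 1.04×10⁻¹⁰ F.
C = (1/C₁ + 1/C₂)⁻¹ = 9.53×10⁻¹¹ F.
U = ½CV² = ½ × 9.53×10⁻¹¹ × (469)² = 1.05×10⁻⁵ J.

U ≈ 10.5 μJ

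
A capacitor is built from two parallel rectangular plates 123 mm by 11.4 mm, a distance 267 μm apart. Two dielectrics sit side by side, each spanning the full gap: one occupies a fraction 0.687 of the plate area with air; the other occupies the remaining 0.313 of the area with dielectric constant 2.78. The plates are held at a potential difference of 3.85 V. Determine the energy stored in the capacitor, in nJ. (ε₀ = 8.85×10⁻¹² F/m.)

A = 123 × 11.4 mm² = 1.40×10⁻³ m².
Side-by-side slabs ⇒ two capacitors in parallel, each spanning the full gap.
C₁ = κ₁ε₀A₁/d = 1.00 × 8.85×10⁻¹² × 9.63×10⁻⁴ / 2.67×10⁻⁴ = 3.19×10⁻¹¹ F.
C₂ = κ₂ε₀A₂/d = 2.78 × 8.85×10⁻¹² × 4.39×10⁻⁴ / 2.67×10⁻⁴ = 4.04×10⁻¹¹ F.
C = C₁ + C₂ = 7.24×10⁻¹¹ F.
U = ½CV² = ½ × 7.24×10⁻¹¹ × (3.85)² = 5.36×10⁻¹⁰ J.

U ≈ 0.536 nJ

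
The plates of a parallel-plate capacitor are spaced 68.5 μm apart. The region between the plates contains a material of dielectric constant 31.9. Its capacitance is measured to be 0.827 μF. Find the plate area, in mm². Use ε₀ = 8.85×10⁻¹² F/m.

A ≈ 2.01×10⁵ mm²

A = Cd/(κε₀) = 8.27×10⁻⁷ × 6.85×10⁻⁵ / (31.9 × 8.85×10⁻¹²) = 0.201 m².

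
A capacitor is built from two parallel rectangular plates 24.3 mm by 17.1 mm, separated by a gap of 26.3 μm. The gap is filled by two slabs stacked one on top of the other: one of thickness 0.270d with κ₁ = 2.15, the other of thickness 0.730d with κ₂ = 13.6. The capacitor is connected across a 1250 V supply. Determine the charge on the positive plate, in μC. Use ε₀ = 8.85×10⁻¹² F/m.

A = 24.3 × 17.1 mm² = 4.16×10⁻⁴ m².
Stacked slabs ⇒ two capacitors in series, each with the full plate area.
C₁ = κ₁ε₀A/d₁ = 2.15 × 8.85×10⁻¹² × 4.16×10⁻⁴ / 7.10×10⁻⁶ = 1.11×10⁻⁹ F.
C₂ = κ₂ε₀A/d₂ = 13.6 × 8.85×10⁻¹² × 4.16×10⁻⁴ / 1.92×10⁻⁵ = 2.60×10⁻⁹ F.
C = (1/C₁ + 1/C₂)⁻¹ = 7.80×10⁻¹⁰ F.
Q = CV = 7.80×10⁻¹⁰ × 1250 = 9.75×10⁻⁷ C.

Q ≈ 0.975 μC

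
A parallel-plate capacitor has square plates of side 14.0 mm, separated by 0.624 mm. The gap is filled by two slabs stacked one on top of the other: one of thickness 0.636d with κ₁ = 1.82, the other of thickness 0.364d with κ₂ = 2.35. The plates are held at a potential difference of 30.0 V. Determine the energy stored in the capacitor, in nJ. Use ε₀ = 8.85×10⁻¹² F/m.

A = (14.0 mm)² = 1.96×10⁻⁴ m².
Stacked slabs ⇒ two capacitors in series, each with the full plate area.
C₁ = κ₁ε₀A/d₁ = 1.82 × 8.85×10⁻¹² × 1.96×10⁻⁴ / 3.97×10⁻⁴ = 7.95×10⁻¹² F.
C₂ = κ₂ε₀A/d₂ = 2.35 × 8.85×10⁻¹² × 1.96×10⁻⁴ / 2.27×10⁻⁴ = 1.79×10⁻¹¹ F.
C = (1/C₁ + 1/C₂)⁻¹ = 5.51×10⁻¹² F.
U = ½CV² = ½ × 5.51×10⁻¹² × (30.0)² = 2.48×10⁻⁹ J.

2.48 nJ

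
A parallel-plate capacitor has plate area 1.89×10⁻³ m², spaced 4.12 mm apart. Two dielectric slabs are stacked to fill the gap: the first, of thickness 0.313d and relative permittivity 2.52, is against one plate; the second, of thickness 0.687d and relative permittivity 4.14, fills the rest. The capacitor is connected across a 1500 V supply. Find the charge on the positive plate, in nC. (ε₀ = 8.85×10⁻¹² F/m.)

Stacked slabs ⇒ two capacitors in series, each with the full plate area.
C₁ = κ₁ε₀A/d₁ = 2.52 × 8.85×10⁻¹² × 1.89×10⁻³ / 1.29×10⁻³ = 3.27×10⁻¹¹ F.
C₂ = κ₂ε₀A/d₂ = 4.14 × 8.85×10⁻¹² × 1.89×10⁻³ / 2.83×10⁻³ = 2.45×10⁻¹¹ F.
C = (1/C₁ + 1/C₂)⁻¹ = 1.40×10⁻¹¹ F.
Q = CV = 1.40×10⁻¹¹ × 1500 = 2.10×10⁻⁸ C.

Q ≈ 21.0 nC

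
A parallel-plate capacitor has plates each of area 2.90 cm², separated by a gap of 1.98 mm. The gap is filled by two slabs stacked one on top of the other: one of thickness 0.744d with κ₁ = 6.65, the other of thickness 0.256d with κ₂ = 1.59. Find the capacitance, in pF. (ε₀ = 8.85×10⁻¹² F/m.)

C ≈ 4.75 pF

A = 2.90 cm² = 2.90×10⁻⁴ m².
Stacked slabs ⇒ two capacitors in series, each with the full plate area.
C₁ = κ₁ε₀A/d₁ = 6.65 × 8.85×10⁻¹² × 2.90×10⁻⁴ / 1.47×10⁻³ = 1.16×10⁻¹¹ F.
C₂ = κ₂ε₀A/d₂ = 1.59 × 8.85×10⁻¹² × 2.90×10⁻⁴ / 5.07×10⁻⁴ = 8.05×10⁻¹² F.
C = (1/C₁ + 1/C₂)⁻¹ = 4.75×10⁻¹² F.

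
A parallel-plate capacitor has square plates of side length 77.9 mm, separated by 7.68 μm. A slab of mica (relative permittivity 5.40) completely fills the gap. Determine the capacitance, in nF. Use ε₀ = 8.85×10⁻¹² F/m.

C ≈ 37.8 nF

A = (77.9 mm)² = 6.07×10⁻³ m².
C = κε₀A/d = 5.40 × 8.85×10⁻¹² × 6.07×10⁻³ / 7.68×10⁻⁶ = 3.78×10⁻⁸ F.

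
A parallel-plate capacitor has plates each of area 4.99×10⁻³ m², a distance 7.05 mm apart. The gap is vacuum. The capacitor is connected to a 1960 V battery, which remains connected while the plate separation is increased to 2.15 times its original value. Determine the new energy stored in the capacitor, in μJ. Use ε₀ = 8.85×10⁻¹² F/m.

U ≈ 5.60 μJ

Initially C₁ = ε₀A/d = 8.85×10⁻¹² × 4.99×10⁻³ / 7.05×10⁻³ = 6.26×10⁻¹² F.
U₁ = 1.20×10⁻⁵ J.
Battery connected ⇒ V is held fixed. C₂ = 0.465 C₁ and U = ½CV², so U₂/U₁ = C₂/C₁ = 0.465.
U₂ = 0.465 × 1.20×10⁻⁵ = 5.60×10⁻⁶ J.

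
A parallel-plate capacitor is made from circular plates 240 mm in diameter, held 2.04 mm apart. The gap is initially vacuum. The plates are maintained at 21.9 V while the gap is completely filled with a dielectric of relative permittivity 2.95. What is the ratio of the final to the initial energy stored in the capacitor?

Battery connected ⇒ V is held fixed.
C₂ = 2.95 C₁ and U = ½CV², so U₂/U₁ = C₂/C₁ = 2.95.

2.95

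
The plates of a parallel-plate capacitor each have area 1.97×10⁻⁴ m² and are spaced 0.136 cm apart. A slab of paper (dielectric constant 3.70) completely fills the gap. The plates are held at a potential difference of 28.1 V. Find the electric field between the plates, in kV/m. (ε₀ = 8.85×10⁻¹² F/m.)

E ≈ 20.7 kV/m

E = V/d = 28.1 / 1.36×10⁻³ = 2.07×10⁴ V/m.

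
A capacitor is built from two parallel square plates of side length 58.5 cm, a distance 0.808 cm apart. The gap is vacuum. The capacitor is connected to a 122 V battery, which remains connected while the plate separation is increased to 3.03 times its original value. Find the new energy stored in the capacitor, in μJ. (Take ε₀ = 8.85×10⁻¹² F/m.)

A = (58.5 cm)² = 0.342 m².
Initially C₁ = ε₀A/d = 8.85×10⁻¹² × 0.342 / 8.08×10⁻³ = 3.75×10⁻¹⁰ F.
U₁ = 2.79×10⁻⁶ J.
Battery connected ⇒ V is held fixed. C₂ = 0.330 C₁ and U = ½CV², so U₂/U₁ = C₂/C₁ = 0.330.
U₂ = 0.330 × 2.79×10⁻⁶ = 9.21×10⁻⁷ J.

U ≈ 0.921 μJ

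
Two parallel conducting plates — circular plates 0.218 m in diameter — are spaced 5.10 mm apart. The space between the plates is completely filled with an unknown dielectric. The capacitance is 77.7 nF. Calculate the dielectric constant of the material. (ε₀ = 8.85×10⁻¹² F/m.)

1200

A = π(0.218/2 m)² = 3.73×10⁻² m².
κ = Cd/(ε₀A) = 7.77×10⁻⁸ × 5.10×10⁻³ / (8.85×10⁻¹² × 3.73×10⁻²) = 1200.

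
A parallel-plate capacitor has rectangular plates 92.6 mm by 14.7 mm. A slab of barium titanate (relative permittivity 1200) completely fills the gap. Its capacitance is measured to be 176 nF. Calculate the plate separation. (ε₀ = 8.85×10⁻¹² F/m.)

A = 92.6 × 14.7 mm² = 1.36×10⁻³ m².
d = κε₀A/C = 1200 × 8.85×10⁻¹² × 1.36×10⁻³ / 1.76×10⁻⁷ = 8.21×10⁻⁵ m.

d ≈ 82.1 μm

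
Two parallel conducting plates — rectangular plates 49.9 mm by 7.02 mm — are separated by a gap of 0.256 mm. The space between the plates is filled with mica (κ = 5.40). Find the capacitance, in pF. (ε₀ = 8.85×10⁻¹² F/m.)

A = 49.9 × 7.02 mm² = 3.50×10⁻⁴ m².
C = κε₀A/d = 5.40 × 8.85×10⁻¹² × 3.50×10⁻⁴ / 2.56×10⁻⁴ = 6.54×10⁻¹¹ F.

C ≈ 65.4 pF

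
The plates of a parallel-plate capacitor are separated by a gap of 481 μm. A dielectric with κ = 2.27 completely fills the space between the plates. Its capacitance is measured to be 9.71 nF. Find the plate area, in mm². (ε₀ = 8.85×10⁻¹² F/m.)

A ≈ 2.32×10⁵ mm²

A = Cd/(κε₀) = 9.71×10⁻⁹ × 4.81×10⁻⁴ / (2.27 × 8.85×10⁻¹²) = 0.232 m².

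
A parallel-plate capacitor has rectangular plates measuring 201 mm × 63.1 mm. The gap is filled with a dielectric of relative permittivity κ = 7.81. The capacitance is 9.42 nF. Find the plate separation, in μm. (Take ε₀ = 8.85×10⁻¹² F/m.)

A = 201 × 63.1 mm² = 1.27×10⁻² m².
d = κε₀A/C = 7.81 × 8.85×10⁻¹² × 1.27×10⁻² / 9.42×10⁻⁹ = 9.31×10⁻⁵ m.

93.1 μm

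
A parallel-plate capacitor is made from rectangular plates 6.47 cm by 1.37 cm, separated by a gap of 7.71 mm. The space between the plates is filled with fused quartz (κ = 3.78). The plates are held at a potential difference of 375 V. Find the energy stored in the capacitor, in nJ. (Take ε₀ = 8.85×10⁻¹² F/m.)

U ≈ 270 nJ

A = 6.47 × 1.37 cm² = 8.86×10⁻⁴ m².
C = κε₀A/d = 3.78 × 8.85×10⁻¹² × 8.86×10⁻⁴ / 7.71×10⁻³ = 3.85×10⁻¹² F.
U = ½CV² = ½ × 3.85×10⁻¹² × (375)² = 2.70×10⁻⁷ J.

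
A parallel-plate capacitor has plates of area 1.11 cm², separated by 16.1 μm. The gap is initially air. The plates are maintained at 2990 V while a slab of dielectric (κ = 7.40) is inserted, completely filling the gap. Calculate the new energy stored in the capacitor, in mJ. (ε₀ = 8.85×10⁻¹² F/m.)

A = 1.11 cm² = 1.11×10⁻⁴ m².
Initially C₁ = ε₀A/d = 8.85×10⁻¹² × 1.11×10⁻⁴ / 1.61×10⁻⁵ = 6.10×10⁻¹¹ F.
U₁ = 2.73×10⁻⁴ J.
Battery connected ⇒ V is held fixed. C₂ = 7.40 C₁ and U = ½CV², so U₂/U₁ = C₂/C₁ = 7.40.
U₂ = 7.40 × 2.73×10⁻⁴ = 2.02×10⁻³ J.

2.02 mJ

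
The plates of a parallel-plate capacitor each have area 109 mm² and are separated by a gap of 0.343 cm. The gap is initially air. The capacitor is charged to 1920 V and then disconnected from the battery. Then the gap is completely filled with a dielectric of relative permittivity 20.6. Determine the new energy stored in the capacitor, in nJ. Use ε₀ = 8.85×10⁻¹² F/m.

U ≈ 25.2 nJ

A = 109 mm² = 1.09×10⁻⁴ m².
Initially C₁ = ε₀A/d = 8.85×10⁻¹² × 1.09×10⁻⁴ / 3.43×10⁻³ = 2.81×10⁻¹³ F.
U₁ = 5.18×10⁻⁷ J.
Isolated ⇒ Q is held fixed. C₂ = 20.6 C₁ and U = Q²/(2C), so U₂/U₁ = C₁/C₂ = 0.0485.
U₂ = 0.0485 × 5.18×10⁻⁷ = 2.52×10⁻⁸ J.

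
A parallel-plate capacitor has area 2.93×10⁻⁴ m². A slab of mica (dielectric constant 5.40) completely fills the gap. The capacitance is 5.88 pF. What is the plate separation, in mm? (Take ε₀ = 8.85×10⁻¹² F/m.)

d = κε₀A/C = 5.40 × 8.85×10⁻¹² × 2.93×10⁻⁴ / 5.88×10⁻¹² = 2.38×10⁻³ m.

2.38 mm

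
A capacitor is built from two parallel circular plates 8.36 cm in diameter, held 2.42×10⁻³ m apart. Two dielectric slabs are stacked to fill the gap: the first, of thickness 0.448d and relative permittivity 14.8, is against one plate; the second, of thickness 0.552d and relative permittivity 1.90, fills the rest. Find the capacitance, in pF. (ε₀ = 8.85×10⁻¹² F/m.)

C ≈ 62.6 pF

A = π(8.36/2 cm)² = 5.49×10⁻³ m².
Stacked slabs ⇒ two capacitors in series, each with the full plate area.
C₁ = κ₁ε₀A/d₁ = 14.8 × 8.85×10⁻¹² × 5.49×10⁻³ / 1.08×10⁻³ = 6.63×10⁻¹⁰ F.
C₂ = κ₂ε₀A/d₂ = 1.90 × 8.85×10⁻¹² × 5.49×10⁻³ / 1.34×10⁻³ = 6.91×10⁻¹¹ F.
C = (1/C₁ + 1/C₂)⁻¹ = 6.26×10⁻¹¹ F.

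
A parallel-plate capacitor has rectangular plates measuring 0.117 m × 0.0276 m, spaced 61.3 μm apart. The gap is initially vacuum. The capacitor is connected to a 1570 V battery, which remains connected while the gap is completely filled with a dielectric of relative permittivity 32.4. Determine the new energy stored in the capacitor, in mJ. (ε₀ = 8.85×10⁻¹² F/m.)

A = 0.117 × 0.0276 m² = 3.23×10⁻³ m².
Initially C₁ = ε₀A/d = 8.85×10⁻¹² × 3.23×10⁻³ / 6.13×10⁻⁵ = 4.66×10⁻¹⁰ F.
U₁ = 5.75×10⁻⁴ J.
Battery connected ⇒ V is held fixed. C₂ = 32.4 C₁ and U = ½CV², so U₂/U₁ = C₂/C₁ = 32.4.
U₂ = 32.4 × 5.75×10⁻⁴ = 1.86×10⁻² J.

U ≈ 18.6 mJ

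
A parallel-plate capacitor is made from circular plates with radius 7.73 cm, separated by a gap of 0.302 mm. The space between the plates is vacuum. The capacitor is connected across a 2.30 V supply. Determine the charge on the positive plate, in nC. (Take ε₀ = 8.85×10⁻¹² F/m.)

A = π(7.73 cm)² = 1.88×10⁻² m².
C = ε₀A/d = 8.85×10⁻¹² × 1.88×10⁻² / 3.02×10⁻⁴ = 5.50×10⁻¹⁰ F.
Q = CV = 5.50×10⁻¹⁰ × 2.30 = 1.27×10⁻⁹ C.

1.27 nC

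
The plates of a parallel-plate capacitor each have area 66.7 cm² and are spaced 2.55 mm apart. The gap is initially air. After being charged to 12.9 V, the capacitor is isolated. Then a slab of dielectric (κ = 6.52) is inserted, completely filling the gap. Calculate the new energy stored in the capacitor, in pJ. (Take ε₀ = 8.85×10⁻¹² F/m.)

U ≈ 295 pJ

A = 66.7 cm² = 6.67×10⁻³ m².
Initially C₁ = ε₀A/d = 8.85×10⁻¹² × 6.67×10⁻³ / 2.55×10⁻³ = 2.31×10⁻¹¹ F.
U₁ = 1.93×10⁻⁹ J.
Isolated ⇒ Q is held fixed. C₂ = 6.52 C₁ and U = Q²/(2C), so U₂/U₁ = C₁/C₂ = 0.153.
U₂ = 0.153 × 1.93×10⁻⁹ = 2.95×10⁻¹⁰ J.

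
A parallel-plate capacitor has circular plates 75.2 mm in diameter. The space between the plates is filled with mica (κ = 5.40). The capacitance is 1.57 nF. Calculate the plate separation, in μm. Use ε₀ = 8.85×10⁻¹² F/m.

A = π(75.2/2 mm)² = 4.44×10⁻³ m².
d = κε₀A/C = 5.40 × 8.85×10⁻¹² × 4.44×10⁻³ / 1.57×10⁻⁹ = 1.35×10⁻⁴ m.

d ≈ 135 μm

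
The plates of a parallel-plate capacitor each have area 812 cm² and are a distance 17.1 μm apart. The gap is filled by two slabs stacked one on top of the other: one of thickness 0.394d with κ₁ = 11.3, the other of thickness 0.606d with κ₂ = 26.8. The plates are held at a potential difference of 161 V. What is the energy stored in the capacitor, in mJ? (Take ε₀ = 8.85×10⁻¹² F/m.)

U ≈ 9.48 mJ

A = 812 cm² = 8.12×10⁻² m².
Stacked slabs ⇒ two capacitors in series, each with the full plate area.
C₁ = κ₁ε₀A/d₁ = 11.3 × 8.85×10⁻¹² × 8.12×10⁻² / 6.74×10⁻⁶ = 1.21×10⁻⁶ F.
C₂ = κ₂ε₀A/d₂ = 26.8 × 8.85×10⁻¹² × 8.12×10⁻² / 1.04×10⁻⁵ = 1.86×10⁻⁶ F.
C = (1/C₁ + 1/C₂)⁻¹ = 7.31×10⁻⁷ F.
U = ½CV² = ½ × 7.31×10⁻⁷ × (161)² = 9.48×10⁻³ J.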